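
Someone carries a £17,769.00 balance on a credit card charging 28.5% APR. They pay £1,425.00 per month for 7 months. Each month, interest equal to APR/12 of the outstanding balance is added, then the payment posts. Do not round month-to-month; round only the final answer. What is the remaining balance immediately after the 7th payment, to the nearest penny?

£10,227.58

Monthly rate r = 28.5%/12 = 2.375% = 0.02375.
Each month: B ← B·(1+r) − £1,425.00.
Month 1: interest £422.01; balance after payment £16,766.01.
Month 2: interest £398.19; balance after payment £15,739.21.
Month 3: interest £373.81; balance after payment £14,688.01.
Month 4: interest £348.84; balance after payment £13,611.85.
Month 5: interest £323.28; balance after payment £12,510.13.
Month 6: interest £297.12; balance after payment £11,382.25.
Month 7: interest £270.33; balance after payment £10,227.58.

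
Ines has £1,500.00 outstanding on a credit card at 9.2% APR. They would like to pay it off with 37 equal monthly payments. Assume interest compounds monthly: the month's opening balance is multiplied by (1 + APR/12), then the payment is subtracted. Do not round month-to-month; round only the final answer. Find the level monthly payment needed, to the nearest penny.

£46.72

Monthly rate r = 9.2%/12 = 0.766667% = 0.00766667.
Level-payment amortization: P = B₀·r / (1 − (1+r)^(−n)) = 1500.00·0.00766667 / (1 − 1.00767^(−37)).
Denominator 1 − (1+r)^(−37) = 0.246167289.
P = 11.5 / 0.246167289 ≈ 46.72.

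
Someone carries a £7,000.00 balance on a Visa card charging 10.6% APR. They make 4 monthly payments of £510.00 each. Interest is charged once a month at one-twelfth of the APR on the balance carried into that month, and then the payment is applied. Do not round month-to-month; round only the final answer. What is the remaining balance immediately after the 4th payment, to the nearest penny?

Monthly rate r = 10.6%/12 = 0.883333% = 0.00883333.
Each month: B ← B·(1+r) − £510.00.
Month 1: interest £61.83; balance after payment £6,551.83.
Month 2: interest £57.87; balance after payment £6,099.71.
Month 3: interest £53.88; balance after payment £5,643.59.
Month 4: interest £49.85; balance after payment £5,183.44.

£5,183.44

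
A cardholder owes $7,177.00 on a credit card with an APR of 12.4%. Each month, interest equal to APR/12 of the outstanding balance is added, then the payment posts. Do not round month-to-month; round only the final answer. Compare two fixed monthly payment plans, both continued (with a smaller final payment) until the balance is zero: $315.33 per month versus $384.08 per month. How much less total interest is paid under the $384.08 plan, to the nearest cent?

$208.69

Monthly rate r = 12.4%/12 = 1.03333% = 0.0103333.
At $315.33/mo: n = ⌈−ln(1 − rB₀/P)/ln(1+r)⌉ = 27 payments (last $25.86); total interest = total paid − $7,177.00 = $1,047.44.
At $384.08/mo: 21 payments (last $334.15); total interest $838.75.
Interest saved = $1,047.44 − $838.75 = $208.69.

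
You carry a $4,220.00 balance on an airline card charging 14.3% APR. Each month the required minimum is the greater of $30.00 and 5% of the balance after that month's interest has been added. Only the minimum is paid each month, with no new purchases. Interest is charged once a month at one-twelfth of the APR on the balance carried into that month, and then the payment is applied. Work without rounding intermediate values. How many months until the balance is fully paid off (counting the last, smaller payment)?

Monthly rate r = 14.3%/12 = 1.19167% = 0.0119167.
While 5% of the post-interest balance exceeds $30.00, each month B ← (B·(1+r))·(1 − 0.05), i.e. B shrinks by the factor (1+r)·0.95 = 0.96132.
This holds for months 1–50. Entering month 51 the balance is $587.12; 5% of the post-interest balance is now below $30.00, so the flat $30.00 minimum applies from here.
From month 51 a fixed $30.00 at rate r clears $587.12 in 23 more payments. Total: 50 + 23 = 73 months.

73 months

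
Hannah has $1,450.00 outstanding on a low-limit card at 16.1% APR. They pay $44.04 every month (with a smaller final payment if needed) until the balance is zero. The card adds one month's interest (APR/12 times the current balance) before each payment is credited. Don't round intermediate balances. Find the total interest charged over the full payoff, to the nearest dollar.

$476

Monthly rate r = 16.1%/12 = 1.34167% = 0.0134167.
Payoff takes n = ⌈−ln(1 − rB₀/P)/ln(1+r)⌉ = ⌈43.739⌉ = 44 payments; the last is $32.60.
Total paid = 43·$44.04 + $32.60 = $1,926.32.
Total interest = total paid − principal = $1,926.32 − $1,450.00 = $476.32.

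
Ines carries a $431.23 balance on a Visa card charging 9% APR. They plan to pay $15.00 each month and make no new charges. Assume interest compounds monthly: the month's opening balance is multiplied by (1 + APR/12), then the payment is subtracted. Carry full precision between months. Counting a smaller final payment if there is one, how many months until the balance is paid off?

33 months

Monthly rate r = 9%/12 = 0.75% = 0.0075.
Recurrence: B ← B·(1+r) − $15.00.
Month 1: interest $3.23; balance after payment $419.46.
Month 2: interest $3.15; balance after payment $407.61.
Closed form: n = −ln(1 − rB₀/P)/ln(1+r) = −ln(0.78438)/ln(1.0075) ≈ 32.502, so the balance reaches zero during payment 33.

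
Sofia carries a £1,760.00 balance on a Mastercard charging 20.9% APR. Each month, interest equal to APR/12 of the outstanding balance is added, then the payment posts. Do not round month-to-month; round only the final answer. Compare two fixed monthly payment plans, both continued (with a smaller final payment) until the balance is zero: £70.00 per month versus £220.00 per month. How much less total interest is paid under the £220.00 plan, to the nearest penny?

£423.40

Monthly rate r = 20.9%/12 = 1.74167% = 0.0174167.
At £70.00/mo: n = ⌈−ln(1 − rB₀/P)/ln(1+r)⌉ = 34 payments (last £25.61); total interest = total paid − £1,760.00 = £575.61.
At £220.00/mo: 9 payments (last £152.21); total interest £152.21.
Interest saved = £575.61 − £152.21 = £423.40.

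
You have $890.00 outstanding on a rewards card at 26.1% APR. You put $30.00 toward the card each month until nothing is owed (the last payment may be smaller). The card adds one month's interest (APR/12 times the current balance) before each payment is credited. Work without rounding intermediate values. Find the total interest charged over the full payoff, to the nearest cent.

$554.97

Monthly rate r = 26.1%/12 = 2.175% = 0.02175.
Payoff takes n = ⌈−ln(1 − rB₀/P)/ln(1+r)⌉ = ⌈48.164⌉ = 49 payments; the last is $4.97.
Total paid = 48·$30.00 + $4.97 = $1,444.97.
Total interest = total paid − principal = $1,444.97 − $890.00 = $554.97.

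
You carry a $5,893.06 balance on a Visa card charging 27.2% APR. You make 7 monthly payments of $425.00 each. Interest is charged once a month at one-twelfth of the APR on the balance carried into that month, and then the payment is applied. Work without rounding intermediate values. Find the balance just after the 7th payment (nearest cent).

Monthly rate r = 27.2%/12 = 2.26667% = 0.0226667.
Each month: B ← B·(1+r) − $425.00.
Month 1: interest $133.58; balance after payment $5,601.64.
Month 2: interest $126.97; balance after payment $5,303.61.
Month 3: interest $120.22; balance after payment $4,998.82.
Month 4: interest $113.31; balance after payment $4,687.13.
Month 5: interest $106.24; balance after payment $4,368.37.
Month 6: interest $99.02; balance after payment $4,042.39.
Month 7: interest $91.63; balance after payment $3,709.01.

$3,709.01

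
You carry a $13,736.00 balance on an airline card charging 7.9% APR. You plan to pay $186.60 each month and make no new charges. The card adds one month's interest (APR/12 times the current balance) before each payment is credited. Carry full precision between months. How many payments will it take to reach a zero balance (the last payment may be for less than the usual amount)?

102 months

Monthly rate r = 7.9%/12 = 0.658333% = 0.00658333.
Recurrence: B ← B·(1+r) − $186.60.
Month 1: interest $90.43; balance after payment $13,639.83.
Month 2: interest $89.80; balance after payment $13,543.02.
Closed form: n = −ln(1 − rB₀/P)/ln(1+r) = −ln(0.51539)/ln(1.00658) ≈ 101.015, so the balance reaches zero during payment 102.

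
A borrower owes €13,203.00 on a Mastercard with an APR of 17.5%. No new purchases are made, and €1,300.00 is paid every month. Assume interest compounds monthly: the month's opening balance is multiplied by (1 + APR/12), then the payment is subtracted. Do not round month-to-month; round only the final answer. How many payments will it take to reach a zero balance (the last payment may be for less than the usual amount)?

12 months

Monthly rate r = 17.5%/12 = 1.45833% = 0.0145833.
Recurrence: B ← B·(1+r) − €1,300.00.
Month 1: interest €192.54; balance after payment €12,095.54.
Month 2: interest €176.39; balance after payment €10,971.94.
Closed form: n = −ln(1 − rB₀/P)/ln(1+r) = −ln(0.85189)/ln(1.01458) ≈ 11.072, so the balance reaches zero during payment 12.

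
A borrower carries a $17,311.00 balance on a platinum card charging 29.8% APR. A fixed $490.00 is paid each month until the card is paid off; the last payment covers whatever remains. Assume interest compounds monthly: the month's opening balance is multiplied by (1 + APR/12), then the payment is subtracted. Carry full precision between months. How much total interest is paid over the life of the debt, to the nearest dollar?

Monthly rate r = 29.8%/12 = 2.48333% = 0.0248333.
Payoff takes n = ⌈−ln(1 − rB₀/P)/ln(1+r)⌉ = ⌈85.537⌉ = 86 payments; the last is $264.70.
Total paid = 85·$490.00 + $264.70 = $41,914.70.
Total interest = total paid − principal = $41,914.70 − $17,311.00 = $24,603.70.

$24,604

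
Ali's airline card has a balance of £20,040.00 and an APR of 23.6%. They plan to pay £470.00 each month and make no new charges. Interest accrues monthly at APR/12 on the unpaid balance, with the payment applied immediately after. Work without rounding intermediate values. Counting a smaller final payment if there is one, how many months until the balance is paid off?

Monthly rate r = 23.6%/12 = 1.96667% = 0.0196667.
Recurrence: B ← B·(1+r) − £470.00.
Month 1: interest £394.12; balance after payment £19,964.12.
Month 2: interest £392.63; balance after payment £19,886.75.
Closed form: n = −ln(1 − rB₀/P)/ln(1+r) = −ln(0.16145)/ln(1.01967) ≈ 93.633, so the balance reaches zero during payment 94.

94 months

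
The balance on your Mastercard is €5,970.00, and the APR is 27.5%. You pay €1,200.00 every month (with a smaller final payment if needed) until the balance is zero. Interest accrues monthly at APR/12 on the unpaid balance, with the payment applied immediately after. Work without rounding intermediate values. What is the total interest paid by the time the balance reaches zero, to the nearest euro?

€444

Monthly rate r = 27.5%/12 = 2.29167% = 0.0229167.
Payoff takes n = ⌈−ln(1 − rB₀/P)/ln(1+r)⌉ = ⌈5.342⌉ = 6 payments; the last is €414.04.
Total paid = 5·€1,200.00 + €414.04 = €6,414.04.
Total interest = total paid − principal = €6,414.04 − €5,970.00 = €444.04.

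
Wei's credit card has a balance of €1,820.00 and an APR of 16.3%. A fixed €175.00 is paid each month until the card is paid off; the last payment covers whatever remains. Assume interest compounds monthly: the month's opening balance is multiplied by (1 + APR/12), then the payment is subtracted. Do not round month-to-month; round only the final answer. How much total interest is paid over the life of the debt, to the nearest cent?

Monthly rate r = 16.3%/12 = 1.35833% = 0.0135833.
Payoff takes n = ⌈−ln(1 − rB₀/P)/ln(1+r)⌉ = ⌈11.288⌉ = 12 payments; the last is €50.64.
Total paid = 11·€175.00 + €50.64 = €1,975.64.
Total interest = total paid − principal = €1,975.64 − €1,820.00 = €155.64.

€155.64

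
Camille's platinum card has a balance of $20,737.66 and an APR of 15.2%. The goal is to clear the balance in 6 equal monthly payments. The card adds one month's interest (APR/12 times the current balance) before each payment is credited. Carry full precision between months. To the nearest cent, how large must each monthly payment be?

Monthly rate r = 15.2%/12 = 1.26667% = 0.0126667.
Level-payment amortization: P = B₀·r / (1 − (1+r)^(−n)) = 20737.66·0.0126667 / (1 − 1.01267^(−6)).
Denominator 1 − (1+r)^(−6) = 0.072741312.
P = 262.677 / 0.072741312 ≈ 3611.11.

$3,611.11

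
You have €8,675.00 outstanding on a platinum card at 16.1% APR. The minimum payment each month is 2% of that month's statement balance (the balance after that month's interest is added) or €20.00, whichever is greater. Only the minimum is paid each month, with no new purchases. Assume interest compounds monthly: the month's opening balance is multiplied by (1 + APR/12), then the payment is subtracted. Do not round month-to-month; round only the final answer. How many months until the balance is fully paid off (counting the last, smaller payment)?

Monthly rate r = 16.1%/12 = 1.34167% = 0.0134167.
While 2% of the post-interest balance exceeds €20.00, each month B ← (B·(1+r))·(1 − 0.02), i.e. B shrinks by the factor (1+r)·0.98 = 0.99315.
This holds for months 1–317. Entering month 318 the balance is €981.17; 2% of the post-interest balance is now below €20.00, so the flat €20.00 minimum applies from here.
From month 318 a fixed €20.00 at rate r clears €981.17 in 81 more payments. Total: 317 + 81 = 398 months.

398 months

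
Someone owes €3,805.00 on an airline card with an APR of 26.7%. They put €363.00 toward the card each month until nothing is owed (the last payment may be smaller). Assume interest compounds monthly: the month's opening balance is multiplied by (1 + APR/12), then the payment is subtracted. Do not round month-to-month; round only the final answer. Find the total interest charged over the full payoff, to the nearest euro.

€576

Monthly rate r = 26.7%/12 = 2.225% = 0.02225.
Payoff takes n = ⌈−ln(1 − rB₀/P)/ln(1+r)⌉ = ⌈12.068⌉ = 13 payments; the last is €24.85.
Total paid = 12·€363.00 + €24.85 = €4,380.85.
Total interest = total paid − principal = €4,380.85 − €3,805.00 = €575.85.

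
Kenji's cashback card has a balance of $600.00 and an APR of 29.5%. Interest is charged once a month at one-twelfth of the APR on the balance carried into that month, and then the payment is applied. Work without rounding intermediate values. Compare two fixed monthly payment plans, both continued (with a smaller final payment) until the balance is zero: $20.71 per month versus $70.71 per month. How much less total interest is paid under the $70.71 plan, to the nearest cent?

Monthly rate r = 29.5%/12 = 2.45833% = 0.0245833.
At $20.71/mo: n = ⌈−ln(1 − rB₀/P)/ln(1+r)⌉ = 52 payments (last $5.99); total interest = total paid − $600.00 = $462.20.
At $70.71/mo: 10 payments (last $44.97); total interest $81.36.
Interest saved = $462.20 − $81.36 = $380.84.

$380.84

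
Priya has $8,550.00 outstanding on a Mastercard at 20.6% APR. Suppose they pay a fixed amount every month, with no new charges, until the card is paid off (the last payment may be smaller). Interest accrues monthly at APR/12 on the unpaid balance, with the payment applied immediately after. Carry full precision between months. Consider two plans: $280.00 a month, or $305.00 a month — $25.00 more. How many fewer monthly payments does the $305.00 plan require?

Monthly rate r = 20.6%/12 = 1.71667% = 0.0171667.
At $280.00/mo: n = ⌈−ln(1 − rB₀/P)/ln(1+r)⌉ = 44 payments (last $179.00); total interest = total paid − $8,550.00 = $3,669.00.
At $305.00/mo: 39 payments (last $170.80); total interest $3,210.80.
Payments saved = 44 − 39 = 5.

5 fewer payments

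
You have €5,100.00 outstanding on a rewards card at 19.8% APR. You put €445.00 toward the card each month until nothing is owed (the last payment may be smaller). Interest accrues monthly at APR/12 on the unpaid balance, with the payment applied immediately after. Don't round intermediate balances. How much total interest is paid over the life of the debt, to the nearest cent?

Monthly rate r = 19.8%/12 = 1.65% = 0.0165.
Payoff takes n = ⌈−ln(1 − rB₀/P)/ln(1+r)⌉ = ⌈12.808⌉ = 13 payments; the last is €360.24.
Total paid = 12·€445.00 + €360.24 = €5,700.24.
Total interest = total paid − principal = €5,700.24 − €5,100.00 = €600.24.

€600.24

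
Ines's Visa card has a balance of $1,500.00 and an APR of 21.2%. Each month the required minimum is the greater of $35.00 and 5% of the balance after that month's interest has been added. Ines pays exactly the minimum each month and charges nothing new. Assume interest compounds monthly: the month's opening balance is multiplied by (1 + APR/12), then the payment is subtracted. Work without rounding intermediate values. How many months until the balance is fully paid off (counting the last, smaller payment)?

48 months

Monthly rate r = 21.2%/12 = 1.76667% = 0.0176667.
While 5% of the post-interest balance exceeds $35.00, each month B ← (B·(1+r))·(1 − 0.05), i.e. B shrinks by the factor (1+r)·0.95 = 0.96678.
This holds for months 1–24. Entering month 25 the balance is $666.79; 5% of the post-interest balance is now below $35.00, so the flat $35.00 minimum applies from here.
From month 25 a fixed $35.00 at rate r clears $666.79 in 24 more payments. Total: 24 + 24 = 48 months.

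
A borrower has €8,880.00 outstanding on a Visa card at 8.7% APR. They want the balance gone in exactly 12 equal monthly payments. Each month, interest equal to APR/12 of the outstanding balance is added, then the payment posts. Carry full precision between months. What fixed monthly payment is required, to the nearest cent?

€775.33

Monthly rate r = 8.7%/12 = 0.725% = 0.00725.
Level-payment amortization: P = B₀·r / (1 − (1+r)^(−n)) = 8880.00·0.00725 / (1 − 1.00725^(−12)).
Denominator 1 − (1+r)^(−12) = 0.0830351519.
P = 64.38 / 0.0830351519 ≈ 775.33.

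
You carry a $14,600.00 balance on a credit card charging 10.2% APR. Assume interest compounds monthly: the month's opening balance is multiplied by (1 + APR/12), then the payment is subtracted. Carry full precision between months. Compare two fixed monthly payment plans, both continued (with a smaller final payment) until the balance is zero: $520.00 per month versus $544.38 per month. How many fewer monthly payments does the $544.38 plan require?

Monthly rate r = 10.2%/12 = 0.85% = 0.0085.
At $520.00/mo: n = ⌈−ln(1 − rB₀/P)/ln(1+r)⌉ = 33 payments (last $111.98); total interest = total paid − $14,600.00 = $2,151.98.
At $544.38/mo: 31 payments (last $309.54); total interest $2,040.94.
Payments saved = 33 − 31 = 2.

2 fewer payments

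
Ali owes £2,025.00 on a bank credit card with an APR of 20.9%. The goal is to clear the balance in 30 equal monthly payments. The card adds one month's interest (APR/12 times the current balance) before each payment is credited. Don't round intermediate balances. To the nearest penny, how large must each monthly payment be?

Monthly rate r = 20.9%/12 = 1.74167% = 0.0174167.
Level-payment amortization: P = B₀·r / (1 − (1+r)^(−n)) = 2025.00·0.0174167 / (1 − 1.01742^(−30)).
Denominator 1 − (1+r)^(−30) = 0.40429044.
P = 35.2688 / 0.40429044 ≈ 87.24.

£87.24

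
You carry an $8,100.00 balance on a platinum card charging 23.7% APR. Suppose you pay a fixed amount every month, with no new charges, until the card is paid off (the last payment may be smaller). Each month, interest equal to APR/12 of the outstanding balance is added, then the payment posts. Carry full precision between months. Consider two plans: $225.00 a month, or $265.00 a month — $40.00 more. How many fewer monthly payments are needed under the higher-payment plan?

16 fewer payments

Monthly rate r = 23.7%/12 = 1.975% = 0.01975.
At $225.00/mo: n = ⌈−ln(1 − rB₀/P)/ln(1+r)⌉ = 64 payments (last $106.46); total interest = total paid − $8,100.00 = $6,181.46.
At $265.00/mo: 48 payments (last $86.32); total interest $4,441.32.
Payments saved = 64 − 48 = 16.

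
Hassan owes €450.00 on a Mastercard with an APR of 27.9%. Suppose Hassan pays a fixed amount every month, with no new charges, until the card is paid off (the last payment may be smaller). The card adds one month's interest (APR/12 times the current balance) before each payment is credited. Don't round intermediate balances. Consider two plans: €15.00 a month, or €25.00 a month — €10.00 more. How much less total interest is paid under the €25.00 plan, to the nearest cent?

Monthly rate r = 27.9%/12 = 2.325% = 0.02325.
At €15.00/mo: n = ⌈−ln(1 − rB₀/P)/ln(1+r)⌉ = 53 payments (last €0.34); total interest = total paid − €450.00 = €330.34.
At €25.00/mo: 24 payments (last €14.77); total interest €139.77.
Interest saved = €330.34 − €139.77 = €190.57.

€190.57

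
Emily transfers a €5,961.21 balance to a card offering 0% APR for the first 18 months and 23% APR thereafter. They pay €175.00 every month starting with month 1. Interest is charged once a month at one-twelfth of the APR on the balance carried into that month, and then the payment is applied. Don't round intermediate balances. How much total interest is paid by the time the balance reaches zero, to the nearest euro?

€581

Promo months 1–18 at r₀ = 0%/12 = 0; months 19+ at r₁ = 23%/12 = 0.0191667.
After month 18 (no interest yet): B = €5,961.21 − 18·€175.00 = €2,811.21.
Then at r₁ with €175.00/mo: n₂ = −ln(1 − r₁·B/P)/ln(1+r₁) ≈ 19.38 → 20 more payments.
Total paid = 37·€175.00 + €67.65 = €6,542.65; interest = €6,542.65 − €5,961.21 = €581.44.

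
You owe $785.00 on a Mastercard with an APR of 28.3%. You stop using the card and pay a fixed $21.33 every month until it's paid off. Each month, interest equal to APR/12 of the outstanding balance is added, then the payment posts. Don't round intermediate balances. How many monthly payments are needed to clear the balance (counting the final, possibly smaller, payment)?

Monthly rate r = 28.3%/12 = 2.35833% = 0.0235833.
Recurrence: B ← B·(1+r) − $21.33.
Month 1: interest $18.51; balance after payment $782.18.
Month 2: interest $18.45; balance after payment $779.30.
Closed form: n = −ln(1 − rB₀/P)/ln(1+r) = −ln(0.13207)/ln(1.02358) ≈ 86.849, so the balance reaches zero during payment 87.

87 payments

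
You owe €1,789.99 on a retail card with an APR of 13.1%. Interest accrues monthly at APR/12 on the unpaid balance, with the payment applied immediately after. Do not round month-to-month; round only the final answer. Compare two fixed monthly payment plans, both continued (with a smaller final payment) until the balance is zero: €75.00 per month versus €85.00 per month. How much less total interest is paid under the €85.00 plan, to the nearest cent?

€40.01

Monthly rate r = 13.1%/12 = 1.09167% = 0.0109167.
At €75.00/mo: n = ⌈−ln(1 − rB₀/P)/ln(1+r)⌉ = 28 payments (last €60.07); total interest = total paid − €1,789.99 = €295.08.
At €85.00/mo: 25 payments (last €5.06); total interest €255.07.
Interest saved = €295.08 − €255.07 = €40.01.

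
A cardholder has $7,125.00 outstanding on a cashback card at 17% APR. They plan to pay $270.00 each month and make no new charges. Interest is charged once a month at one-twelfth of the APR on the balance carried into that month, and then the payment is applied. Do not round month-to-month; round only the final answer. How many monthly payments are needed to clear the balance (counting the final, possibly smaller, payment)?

Monthly rate r = 17%/12 = 1.41667% = 0.0141667.
Recurrence: B ← B·(1+r) − $270.00.
Month 1: interest $100.94; balance after payment $6,955.94.
Month 2: interest $98.54; balance after payment $6,784.48.
Closed form: n = −ln(1 − rB₀/P)/ln(1+r) = −ln(0.62616)/ln(1.01417) ≈ 33.280, so the balance reaches zero during payment 34.

34 payments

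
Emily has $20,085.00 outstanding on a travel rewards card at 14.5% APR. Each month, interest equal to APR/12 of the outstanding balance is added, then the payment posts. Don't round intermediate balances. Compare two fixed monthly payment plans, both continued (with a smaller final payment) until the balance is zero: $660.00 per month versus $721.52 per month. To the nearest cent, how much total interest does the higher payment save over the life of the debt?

$559.33

Monthly rate r = 14.5%/12 = 1.20833% = 0.0120833.
At $660.00/mo: n = ⌈−ln(1 − rB₀/P)/ln(1+r)⌉ = 39 payments (last $110.72); total interest = total paid − $20,085.00 = $5,105.72.
At $721.52/mo: 35 payments (last $99.71); total interest $4,546.39.
Interest saved = $5,105.72 − $4,546.39 = $559.33.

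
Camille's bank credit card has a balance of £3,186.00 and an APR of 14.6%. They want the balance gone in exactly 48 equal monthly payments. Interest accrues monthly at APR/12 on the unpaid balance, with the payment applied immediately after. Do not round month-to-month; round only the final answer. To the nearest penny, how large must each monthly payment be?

£88.02

Monthly rate r = 14.6%/12 = 1.21667% = 0.0121667.
Level-payment amortization: P = B₀·r / (1 − (1+r)^(−n)) = 3186.00·0.0121667 / (1 − 1.01217^(−48)).
Denominator 1 − (1+r)^(−48) = 0.44036802.
P = 38.763 / 0.44036802 ≈ 88.02.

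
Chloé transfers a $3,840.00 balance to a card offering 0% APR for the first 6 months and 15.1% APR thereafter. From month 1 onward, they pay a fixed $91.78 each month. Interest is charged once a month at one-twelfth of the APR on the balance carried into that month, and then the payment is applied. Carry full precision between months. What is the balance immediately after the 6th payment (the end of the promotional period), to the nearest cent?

$3,289.32

Promo months 1–6 at r₀ = 0%/12 = 0; months 7+ at r₁ = 15.1%/12 = 0.0125833.
After month 6 (no interest yet): B = $3,840.00 − 6·$91.78 = $3,289.32.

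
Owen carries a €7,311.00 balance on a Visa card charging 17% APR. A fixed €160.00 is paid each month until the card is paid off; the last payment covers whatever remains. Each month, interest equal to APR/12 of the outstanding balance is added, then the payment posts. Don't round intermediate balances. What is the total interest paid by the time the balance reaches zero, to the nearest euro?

€4,543

Monthly rate r = 17%/12 = 1.41667% = 0.0141667.
Payoff takes n = ⌈−ln(1 − rB₀/P)/ln(1+r)⌉ = ⌈74.088⌉ = 75 payments; the last is €14.20.
Total paid = 74·€160.00 + €14.20 = €11,854.20.
Total interest = total paid − principal = €11,854.20 − €7,311.00 = €4,543.20.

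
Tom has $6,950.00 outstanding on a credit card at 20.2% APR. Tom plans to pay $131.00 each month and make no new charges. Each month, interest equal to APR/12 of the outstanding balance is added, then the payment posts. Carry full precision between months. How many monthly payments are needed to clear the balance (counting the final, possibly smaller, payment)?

134 payments

Monthly rate r = 20.2%/12 = 1.68333% = 0.0168333.
Recurrence: B ← B·(1+r) − $131.00.
Month 1: interest $116.99; balance after payment $6,935.99.
Month 2: interest $116.76; balance after payment $6,921.75.
Closed form: n = −ln(1 − rB₀/P)/ln(1+r) = −ln(0.10693)/ln(1.01683) ≈ 133.919, so the balance reaches zero during payment 134.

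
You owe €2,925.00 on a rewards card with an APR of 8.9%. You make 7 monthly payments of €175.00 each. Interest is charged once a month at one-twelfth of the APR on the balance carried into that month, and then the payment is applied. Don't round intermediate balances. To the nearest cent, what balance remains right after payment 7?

€1,827.68

Monthly rate r = 8.9%/12 = 0.741667% = 0.00741667.
Each month: B ← B·(1+r) − €175.00.
Month 1: interest €21.69; balance after payment €2,771.69.
Month 2: interest €20.56; balance after payment €2,617.25.
Month 3: interest €19.41; balance after payment €2,461.66.
Month 4: interest €18.26; balance after payment €2,304.92.
Month 5: interest €17.09; balance after payment €2,147.01.
Month 6: interest €15.92; balance after payment €1,987.94.
Month 7: interest €14.74; balance after payment €1,827.68.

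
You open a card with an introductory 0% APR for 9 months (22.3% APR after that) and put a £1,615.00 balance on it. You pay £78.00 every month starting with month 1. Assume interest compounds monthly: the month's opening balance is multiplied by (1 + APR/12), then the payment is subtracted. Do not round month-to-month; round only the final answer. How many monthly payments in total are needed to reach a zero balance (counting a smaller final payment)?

23 months

Promo months 1–9 at r₀ = 0%/12 = 0; months 10+ at r₁ = 22.3%/12 = 0.0185833.
After month 9 (no interest yet): B = £1,615.00 − 9·£78.00 = £913.00.
Then at r₁ with £78.00/mo: n₂ = −ln(1 − r₁·B/P)/ln(1+r₁) ≈ 13.32 → 14 more payments.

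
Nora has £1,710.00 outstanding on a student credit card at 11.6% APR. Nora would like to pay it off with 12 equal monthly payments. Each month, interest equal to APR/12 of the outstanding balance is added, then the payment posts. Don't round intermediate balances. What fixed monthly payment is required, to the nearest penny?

£151.61

Monthly rate r = 11.6%/12 = 0.966667% = 0.00966667.
Level-payment amortization: P = B₀·r / (1 − (1+r)^(−n)) = 1710.00·0.00966667 / (1 − 1.00967^(−12)).
Denominator 1 − (1+r)^(−12) = 0.109028573.
P = 16.53 / 0.109028573 ≈ 151.61.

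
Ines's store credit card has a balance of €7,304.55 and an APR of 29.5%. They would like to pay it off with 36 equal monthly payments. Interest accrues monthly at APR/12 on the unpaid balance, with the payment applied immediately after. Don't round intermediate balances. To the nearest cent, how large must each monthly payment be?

€308.09

Monthly rate r = 29.5%/12 = 2.45833% = 0.0245833.
Level-payment amortization: P = B₀·r / (1 − (1+r)^(−n)) = 7304.55·0.0245833 / (1 − 1.02458^(−36)).
Denominator 1 − (1+r)^(−36) = 0.582844795.
P = 179.57 / 0.582844795 ≈ 308.09.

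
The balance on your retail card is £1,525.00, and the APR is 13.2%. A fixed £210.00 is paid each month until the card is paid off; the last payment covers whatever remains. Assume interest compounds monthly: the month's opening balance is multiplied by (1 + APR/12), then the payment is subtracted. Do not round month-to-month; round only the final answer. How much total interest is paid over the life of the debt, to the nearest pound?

Monthly rate r = 13.2%/12 = 1.1% = 0.011.
Payoff takes n = ⌈−ln(1 − rB₀/P)/ln(1+r)⌉ = ⌈7.610⌉ = 8 payments; the last is £128.36.
Total paid = 7·£210.00 + £128.36 = £1,598.36.
Total interest = total paid − principal = £1,598.36 − £1,525.00 = £73.36.

£73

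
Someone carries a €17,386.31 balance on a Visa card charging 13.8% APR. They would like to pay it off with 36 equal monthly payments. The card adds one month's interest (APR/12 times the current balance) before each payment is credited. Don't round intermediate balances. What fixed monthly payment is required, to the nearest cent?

Monthly rate r = 13.8%/12 = 1.15% = 0.0115.
Level-payment amortization: P = B₀·r / (1 − (1+r)^(−n)) = 17386.31·0.0115 / (1 − 1.0115^(−36)).
Denominator 1 − (1+r)^(−36) = 0.337435651.
P = 199.943 / 0.337435651 ≈ 592.54.

€592.54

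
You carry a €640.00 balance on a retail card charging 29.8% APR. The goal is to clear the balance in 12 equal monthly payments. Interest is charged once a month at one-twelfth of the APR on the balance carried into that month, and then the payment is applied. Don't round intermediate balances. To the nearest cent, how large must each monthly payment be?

€62.33

Monthly rate r = 29.8%/12 = 2.48333% = 0.0248333.
Level-payment amortization: P = B₀·r / (1 − (1+r)^(−n)) = 640.00·0.0248333 / (1 − 1.02483^(−12)).
Denominator 1 − (1+r)^(−12) = 0.25499174.
P = 15.8933 / 0.25499174 ≈ 62.33.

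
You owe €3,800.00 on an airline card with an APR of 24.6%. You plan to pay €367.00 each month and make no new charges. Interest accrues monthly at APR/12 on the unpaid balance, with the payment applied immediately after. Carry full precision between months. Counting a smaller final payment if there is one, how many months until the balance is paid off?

Monthly rate r = 24.6%/12 = 2.05% = 0.0205.
Recurrence: B ← B·(1+r) − €367.00.
Month 1: interest €77.90; balance after payment €3,510.90.
Month 2: interest €71.97; balance after payment €3,215.87.
Closed form: n = −ln(1 − rB₀/P)/ln(1+r) = −ln(0.78774)/ln(1.0205) ≈ 11.757, so the balance reaches zero during payment 12.

12 payments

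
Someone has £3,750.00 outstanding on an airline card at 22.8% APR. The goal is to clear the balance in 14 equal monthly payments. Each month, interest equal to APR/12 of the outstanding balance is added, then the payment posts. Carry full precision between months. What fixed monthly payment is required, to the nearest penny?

Monthly rate r = 22.8%/12 = 1.9% = 0.019.
Level-payment amortization: P = B₀·r / (1 − (1+r)^(−n)) = 3750.00·0.019 / (1 − 1.019^(−14)).
Denominator 1 − (1+r)^(−14) = 0.231645881.
P = 71.25 / 0.231645881 ≈ 307.58.

£307.58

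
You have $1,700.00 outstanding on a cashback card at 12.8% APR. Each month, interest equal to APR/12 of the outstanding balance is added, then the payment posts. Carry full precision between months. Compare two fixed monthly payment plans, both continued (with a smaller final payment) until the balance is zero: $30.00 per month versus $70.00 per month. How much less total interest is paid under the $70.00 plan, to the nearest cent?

$644.31

Monthly rate r = 12.8%/12 = 1.06667% = 0.0106667.
At $30.00/mo: n = ⌈−ln(1 − rB₀/P)/ln(1+r)⌉ = 88 payments (last $12.42); total interest = total paid − $1,700.00 = $922.42.
At $70.00/mo: 29 payments (last $18.11); total interest $278.11.
Interest saved = $922.42 − $278.11 = $644.31.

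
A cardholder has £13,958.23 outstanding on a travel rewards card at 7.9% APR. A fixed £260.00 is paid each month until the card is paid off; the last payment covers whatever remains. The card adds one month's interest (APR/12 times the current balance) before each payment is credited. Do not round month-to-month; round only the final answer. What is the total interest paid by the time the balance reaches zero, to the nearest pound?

£3,321

Monthly rate r = 7.9%/12 = 0.658333% = 0.00658333.
Payoff takes n = ⌈−ln(1 − rB₀/P)/ln(1+r)⌉ = ⌈66.457⌉ = 67 payments; the last is £118.97.
Total paid = 66·£260.00 + £118.97 = £17,278.97.
Total interest = total paid − principal = £17,278.97 − £13,958.23 = £3,320.74.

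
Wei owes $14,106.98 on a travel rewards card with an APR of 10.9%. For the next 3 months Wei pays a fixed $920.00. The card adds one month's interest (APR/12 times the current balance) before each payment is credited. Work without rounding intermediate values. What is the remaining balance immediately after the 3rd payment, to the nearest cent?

Monthly rate r = 10.9%/12 = 0.908333% = 0.00908333.
Each month: B ← B·(1+r) − $920.00.
Month 1: interest $128.14; balance after payment $13,315.12.
Month 2: interest $120.95; balance after payment $12,516.06.
Month 3: interest $113.69; balance after payment $11,709.75.

$11,709.75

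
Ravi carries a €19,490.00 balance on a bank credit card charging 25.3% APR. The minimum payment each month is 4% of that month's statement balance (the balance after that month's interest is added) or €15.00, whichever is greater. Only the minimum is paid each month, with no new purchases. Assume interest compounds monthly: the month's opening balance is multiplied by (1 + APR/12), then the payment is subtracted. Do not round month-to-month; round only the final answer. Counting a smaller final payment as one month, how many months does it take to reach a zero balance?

Monthly rate r = 25.3%/12 = 2.10833% = 0.0210833.
While 4% of the post-interest balance exceeds €15.00, each month B ← (B·(1+r))·(1 − 0.04), i.e. B shrinks by the factor (1+r)·0.96 = 0.98024.
This holds for months 1–199. Entering month 200 the balance is €367.25; 4% of the post-interest balance is now below €15.00, so the flat €15.00 minimum applies from here.
From month 200 a fixed €15.00 at rate r clears €367.25 in 35 more payments. Total: 199 + 35 = 234 months.

234 months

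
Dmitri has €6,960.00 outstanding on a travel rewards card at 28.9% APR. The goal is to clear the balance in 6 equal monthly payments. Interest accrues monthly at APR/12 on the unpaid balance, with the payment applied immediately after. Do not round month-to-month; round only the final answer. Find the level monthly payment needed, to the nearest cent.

Monthly rate r = 28.9%/12 = 2.40833% = 0.0240833.
Level-payment amortization: P = B₀·r / (1 − (1+r)^(−n)) = 6960.00·0.0240833 / (1 − 1.02408^(−6)).
Denominator 1 − (1+r)^(−6) = 0.133061658.
P = 167.62 / 0.133061658 ≈ 1259.72.

€1,259.72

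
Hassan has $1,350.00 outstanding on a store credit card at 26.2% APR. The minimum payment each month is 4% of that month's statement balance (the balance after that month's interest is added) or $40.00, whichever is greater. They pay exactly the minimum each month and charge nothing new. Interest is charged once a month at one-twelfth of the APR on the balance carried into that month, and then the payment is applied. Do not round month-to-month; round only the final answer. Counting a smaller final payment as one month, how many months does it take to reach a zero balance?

53 months

Monthly rate r = 26.2%/12 = 2.18333% = 0.0218333.
While 4% of the post-interest balance exceeds $40.00, each month B ← (B·(1+r))·(1 − 0.04), i.e. B shrinks by the factor (1+r)·0.96 = 0.98096.
This holds for months 1–17. Entering month 18 the balance is $973.66; 4% of the post-interest balance is now below $40.00, so the flat $40.00 minimum applies from here.
From month 18 a fixed $40.00 at rate r clears $973.66 in 36 more payments. Total: 17 + 36 = 53 months.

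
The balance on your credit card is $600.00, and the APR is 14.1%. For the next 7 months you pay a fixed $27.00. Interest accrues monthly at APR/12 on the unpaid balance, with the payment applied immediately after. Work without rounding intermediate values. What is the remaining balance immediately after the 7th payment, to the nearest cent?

$455.33

Monthly rate r = 14.1%/12 = 1.175% = 0.01175.
Each month: B ← B·(1+r) − $27.00.
Month 1: interest $7.05; balance after payment $580.05.
Month 2: interest $6.82; balance after payment $559.87.
Month 3: interest $6.58; balance after payment $539.44.
Month 4: interest $6.34; balance after payment $518.78.
Month 5: interest $6.10; balance after payment $497.88.
Month 6: interest $5.85; balance after payment $476.73.
Month 7: interest $5.60; balance after payment $455.33.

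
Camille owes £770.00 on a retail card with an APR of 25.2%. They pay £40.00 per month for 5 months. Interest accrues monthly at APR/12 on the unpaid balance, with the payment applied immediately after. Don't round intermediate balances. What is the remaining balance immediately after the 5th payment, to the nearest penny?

£645.74

Monthly rate r = 25.2%/12 = 2.1% = 0.021.
Each month: B ← B·(1+r) − £40.00.
Month 1: interest £16.17; balance after payment £746.17.
Month 2: interest £15.67; balance after payment £721.84.
Month 3: interest £15.16; balance after payment £697.00.
Month 4: interest £14.64; balance after payment £671.64.
Month 5: interest £14.10; balance after payment £645.74.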